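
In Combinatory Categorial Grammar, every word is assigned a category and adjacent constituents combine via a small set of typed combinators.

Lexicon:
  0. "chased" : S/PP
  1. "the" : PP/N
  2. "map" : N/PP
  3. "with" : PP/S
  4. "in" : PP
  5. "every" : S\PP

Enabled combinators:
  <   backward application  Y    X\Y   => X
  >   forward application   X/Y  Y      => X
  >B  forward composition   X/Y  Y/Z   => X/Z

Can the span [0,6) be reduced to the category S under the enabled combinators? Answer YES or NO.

YES

[0,6] S   >
  [0,1] "chased" : S/PP
  [1,6] PP   >
    [1,4] PP/S   >B
      [1,3] PP/PP   >B
        [1,2] "the" : PP/N
        [2,3] "map" : N/PP
      [3,4] "with" : PP/S
    [4,6] S   <
      [4,5] "in" : PP
      [5,6] "every" : S\PP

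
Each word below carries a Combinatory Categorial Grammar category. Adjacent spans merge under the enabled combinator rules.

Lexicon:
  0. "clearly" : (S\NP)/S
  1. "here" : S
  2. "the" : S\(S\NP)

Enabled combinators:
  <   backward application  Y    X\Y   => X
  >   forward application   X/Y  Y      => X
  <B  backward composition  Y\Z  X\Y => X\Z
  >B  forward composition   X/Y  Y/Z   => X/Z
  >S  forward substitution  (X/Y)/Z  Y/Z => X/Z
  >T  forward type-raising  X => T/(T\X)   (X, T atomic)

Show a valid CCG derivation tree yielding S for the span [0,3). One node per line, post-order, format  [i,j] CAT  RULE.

[0,3] S   <
  [0,2] S\NP   >
    [0,1] "clearly" : (S\NP)/S
    [1,2] "here" : S
  [2,3] "the" : S\(S\NP)

[0,1] (S\NP)/S  lex  "clearly"
[1,2] S  lex  "here"
[0,2] S\NP  >  k=1
[2,3] S\(S\NP)  lex  "the"
[0,3] S  <  k=2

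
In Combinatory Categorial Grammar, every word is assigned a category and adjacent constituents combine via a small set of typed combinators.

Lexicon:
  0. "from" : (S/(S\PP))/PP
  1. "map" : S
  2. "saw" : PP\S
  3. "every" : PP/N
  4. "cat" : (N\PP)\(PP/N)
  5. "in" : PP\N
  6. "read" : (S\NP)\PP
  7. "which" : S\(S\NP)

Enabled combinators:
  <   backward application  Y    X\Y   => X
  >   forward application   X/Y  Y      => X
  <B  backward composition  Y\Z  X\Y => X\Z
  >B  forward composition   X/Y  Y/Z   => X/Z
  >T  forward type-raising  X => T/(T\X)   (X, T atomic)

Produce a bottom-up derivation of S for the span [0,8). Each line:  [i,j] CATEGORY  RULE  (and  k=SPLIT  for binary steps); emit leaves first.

[0,1] (S/(S\PP))/PP  lex  "from"
[1,2] S  lex  "map"
[2,3] PP\S  lex  "saw"
[1,3] PP  <  k=2
[3,4] PP/N  lex  "every"
[4,5] (N\PP)\(PP/N)  lex  "cat"
[3,5] N\PP  <  k=4
[1,5] N  <  k=3
[5,6] PP\N  lex  "in"
[1,6] PP  <  k=5
[0,6] S/(S\PP)  >  k=1
[6,7] (S\NP)\PP  lex  "read"
[7,8] S\(S\NP)  lex  "which"
[6,8] S\PP  <B  k=7
[0,8] S  >  k=6

[0,8] S   >
  [0,6] S/(S\PP)   >
    [0,1] "from" : (S/(S\PP))/PP
    [1,6] PP   <
      [1,5] N   <
        [1,3] PP   <
          [1,2] "map" : S
          [2,3] "saw" : PP\S
        [3,5] N\PP   <
          [3,4] "every" : PP/N
          [4,5] "cat" : (N\PP)\(PP/N)
      [5,6] "in" : PP\N
  [6,8] S\PP   <B
    [6,7] "read" : (S\NP)\PP
    [7,8] "which" : S\(S\NP)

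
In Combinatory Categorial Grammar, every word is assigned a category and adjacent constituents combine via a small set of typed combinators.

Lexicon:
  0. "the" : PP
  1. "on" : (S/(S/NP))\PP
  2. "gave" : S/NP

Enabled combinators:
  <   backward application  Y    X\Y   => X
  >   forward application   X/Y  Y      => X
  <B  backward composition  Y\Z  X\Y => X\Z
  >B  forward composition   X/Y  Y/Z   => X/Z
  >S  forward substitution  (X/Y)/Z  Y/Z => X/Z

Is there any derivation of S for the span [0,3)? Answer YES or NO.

[0,3] S   >
  [0,2] S/(S/NP)   <
    [0,1] "the" : PP
    [1,2] "on" : (S/(S/NP))\PP
  [2,3] "gave" : S/NP

YES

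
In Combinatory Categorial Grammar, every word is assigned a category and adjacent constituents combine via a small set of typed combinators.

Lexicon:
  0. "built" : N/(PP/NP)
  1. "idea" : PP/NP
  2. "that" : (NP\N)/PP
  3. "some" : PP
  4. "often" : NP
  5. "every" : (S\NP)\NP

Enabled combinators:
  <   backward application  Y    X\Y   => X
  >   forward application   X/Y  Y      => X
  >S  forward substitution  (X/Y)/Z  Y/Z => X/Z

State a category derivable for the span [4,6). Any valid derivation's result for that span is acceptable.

S\NP

[0,6] S   <
  [0,4] NP   <
    [0,2] N   >
      [0,1] "built" : N/(PP/NP)
      [1,2] "idea" : PP/NP
    [2,4] NP\N   >
      [2,3] "that" : (NP\N)/PP
      [3,4] "some" : PP
  [4,6] S\NP   <
    [4,5] "often" : NP
    [5,6] "every" : (S\NP)\NP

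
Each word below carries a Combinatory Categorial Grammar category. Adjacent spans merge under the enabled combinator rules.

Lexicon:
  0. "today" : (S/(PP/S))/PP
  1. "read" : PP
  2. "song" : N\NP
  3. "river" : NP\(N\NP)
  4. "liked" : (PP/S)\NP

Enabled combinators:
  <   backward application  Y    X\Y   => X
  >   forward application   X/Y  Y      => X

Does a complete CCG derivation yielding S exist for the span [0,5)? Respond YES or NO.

YES

[0,5] S   >
  [0,2] S/(PP/S)   >
    [0,1] "today" : (S/(PP/S))/PP
    [1,2] "read" : PP
  [2,5] PP/S   <
    [2,4] NP   <
      [2,3] "song" : N\NP
      [3,4] "river" : NP\(N\NP)
    [4,5] "liked" : (PP/S)\NP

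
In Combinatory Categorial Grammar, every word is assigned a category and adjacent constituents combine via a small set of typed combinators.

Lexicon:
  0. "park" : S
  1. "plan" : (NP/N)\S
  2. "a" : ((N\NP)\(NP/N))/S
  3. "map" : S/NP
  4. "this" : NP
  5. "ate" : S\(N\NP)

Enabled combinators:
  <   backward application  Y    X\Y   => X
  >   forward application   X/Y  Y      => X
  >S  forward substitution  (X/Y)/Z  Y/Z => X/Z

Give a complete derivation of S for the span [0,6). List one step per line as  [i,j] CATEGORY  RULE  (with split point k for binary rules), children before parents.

[0,1] S  lex  "park"
[1,2] (NP/N)\S  lex  "plan"
[0,2] NP/N  <  k=1
[2,3] ((N\NP)\(NP/N))/S  lex  "a"
[3,4] S/NP  lex  "map"
[4,5] NP  lex  "this"
[3,5] S  >  k=4
[2,5] (N\NP)\(NP/N)  >  k=3
[0,5] N\NP  <  k=2
[5,6] S\(N\NP)  lex  "ate"
[0,6] S  <  k=5

[0,6] S   <
  [0,5] N\NP   <
    [0,2] NP/N   <
      [0,1] "park" : S
      [1,2] "plan" : (NP/N)\S
    [2,5] (N\NP)\(NP/N)   >
      [2,3] "a" : ((N\NP)\(NP/N))/S
      [3,5] S   >
        [3,4] "map" : S/NP
        [4,5] "this" : NP
  [5,6] "ate" : S\(N\NP)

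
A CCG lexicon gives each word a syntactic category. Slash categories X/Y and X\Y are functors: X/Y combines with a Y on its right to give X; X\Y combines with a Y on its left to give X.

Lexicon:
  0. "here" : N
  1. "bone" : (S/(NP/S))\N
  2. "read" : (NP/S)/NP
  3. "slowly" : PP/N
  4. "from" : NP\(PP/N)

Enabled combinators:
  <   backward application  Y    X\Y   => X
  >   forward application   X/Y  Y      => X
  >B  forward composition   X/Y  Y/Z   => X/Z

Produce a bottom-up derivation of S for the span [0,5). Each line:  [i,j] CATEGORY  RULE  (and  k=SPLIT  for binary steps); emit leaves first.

[0,5] S   >
  [0,2] S/(NP/S)   <
    [0,1] "here" : N
    [1,2] "bone" : (S/(NP/S))\N
  [2,5] NP/S   >
    [2,3] "read" : (NP/S)/NP
    [3,5] NP   <
      [3,4] "slowly" : PP/N
      [4,5] "from" : NP\(PP/N)

[0,1] N  lex  "here"
[1,2] (S/(NP/S))\N  lex  "bone"
[0,2] S/(NP/S)  <  k=1
[2,3] (NP/S)/NP  lex  "read"
[3,4] PP/N  lex  "slowly"
[4,5] NP\(PP/N)  lex  "from"
[3,5] NP  <  k=4
[2,5] NP/S  >  k=3
[0,5] S  >  k=2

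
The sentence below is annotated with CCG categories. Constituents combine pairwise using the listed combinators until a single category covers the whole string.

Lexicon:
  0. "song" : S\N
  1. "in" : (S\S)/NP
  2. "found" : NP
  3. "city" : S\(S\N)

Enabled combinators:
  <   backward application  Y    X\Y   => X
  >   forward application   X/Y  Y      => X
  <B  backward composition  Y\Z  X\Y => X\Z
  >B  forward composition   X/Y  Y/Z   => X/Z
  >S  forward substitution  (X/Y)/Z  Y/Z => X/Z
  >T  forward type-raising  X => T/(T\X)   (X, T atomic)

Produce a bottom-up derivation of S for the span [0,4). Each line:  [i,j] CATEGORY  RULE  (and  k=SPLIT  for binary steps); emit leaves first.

[0,4] S   <
  [0,3] S\N   <B
    [0,1] "song" : S\N
    [1,3] S\S   >
      [1,2] "in" : (S\S)/NP
      [2,3] "found" : NP
  [3,4] "city" : S\(S\N)

[0,1] S\N  lex  "song"
[1,2] (S\S)/NP  lex  "in"
[2,3] NP  lex  "found"
[1,3] S\S  >  k=2
[0,3] S\N  <B  k=1
[3,4] S\(S\N)  lex  "city"
[0,4] S  <  k=3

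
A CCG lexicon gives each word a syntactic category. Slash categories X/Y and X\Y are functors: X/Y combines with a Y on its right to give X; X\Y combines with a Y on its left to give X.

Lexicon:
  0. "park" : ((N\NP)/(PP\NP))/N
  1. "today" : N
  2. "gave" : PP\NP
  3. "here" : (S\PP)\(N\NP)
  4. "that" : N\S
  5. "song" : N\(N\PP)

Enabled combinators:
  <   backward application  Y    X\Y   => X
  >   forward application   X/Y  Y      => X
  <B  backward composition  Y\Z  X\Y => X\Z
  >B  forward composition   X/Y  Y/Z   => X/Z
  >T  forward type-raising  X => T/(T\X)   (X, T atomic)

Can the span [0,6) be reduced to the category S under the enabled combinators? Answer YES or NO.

((N\NP)/(PP\NP))/N N PP\NP (S\PP)\(N\NP) N\S N\(N\PP)
CKY chart[0,6] = {N, N/(N\N), NP/(NP\N), PP/(PP\N), S/(S\N)}; S ∉ chart

NO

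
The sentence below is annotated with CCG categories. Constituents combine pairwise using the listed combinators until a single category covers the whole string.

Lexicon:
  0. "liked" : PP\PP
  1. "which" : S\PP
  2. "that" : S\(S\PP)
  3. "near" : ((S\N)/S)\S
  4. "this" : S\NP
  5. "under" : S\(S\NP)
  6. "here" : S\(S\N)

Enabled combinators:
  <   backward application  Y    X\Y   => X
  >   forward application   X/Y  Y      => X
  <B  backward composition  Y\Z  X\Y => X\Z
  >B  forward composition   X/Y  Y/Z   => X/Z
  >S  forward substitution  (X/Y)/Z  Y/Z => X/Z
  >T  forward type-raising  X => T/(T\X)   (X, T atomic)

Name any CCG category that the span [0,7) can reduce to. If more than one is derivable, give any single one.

S

[0,7] S   <
  [0,6] S\N   >
    [0,4] (S\N)/S   <
      [0,3] S   <
        [0,2] S\PP   <B
          [0,1] "liked" : PP\PP
          [1,2] "which" : S\PP
        [2,3] "that" : S\(S\PP)
      [3,4] "near" : ((S\N)/S)\S
    [4,6] S   <
      [4,5] "this" : S\NP
      [5,6] "under" : S\(S\NP)
  [6,7] "here" : S\(S\N)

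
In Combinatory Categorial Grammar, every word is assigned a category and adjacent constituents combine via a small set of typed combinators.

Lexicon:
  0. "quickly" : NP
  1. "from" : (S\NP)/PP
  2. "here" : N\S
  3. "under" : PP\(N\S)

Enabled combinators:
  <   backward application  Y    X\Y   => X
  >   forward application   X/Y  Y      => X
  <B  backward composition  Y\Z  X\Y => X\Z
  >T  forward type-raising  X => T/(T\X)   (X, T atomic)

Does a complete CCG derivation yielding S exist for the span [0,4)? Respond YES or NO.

YES

[0,4] S   <
  [0,1] "quickly" : NP
  [1,4] S\NP   >
    [1,2] "from" : (S\NP)/PP
    [2,4] PP   <
      [2,3] "here" : N\S
      [3,4] "under" : PP\(N\S)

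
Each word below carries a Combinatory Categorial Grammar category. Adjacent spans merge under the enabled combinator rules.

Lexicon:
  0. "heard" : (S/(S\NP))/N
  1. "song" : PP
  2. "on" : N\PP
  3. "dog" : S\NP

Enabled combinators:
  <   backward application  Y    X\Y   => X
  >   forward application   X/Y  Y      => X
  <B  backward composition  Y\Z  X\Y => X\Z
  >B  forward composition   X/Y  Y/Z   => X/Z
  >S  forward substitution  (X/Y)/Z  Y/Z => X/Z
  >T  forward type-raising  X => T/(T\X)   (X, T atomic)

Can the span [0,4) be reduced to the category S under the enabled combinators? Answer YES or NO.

YES

[0,4] S   >
  [0,3] S/(S\NP)   >
    [0,1] "heard" : (S/(S\NP))/N
    [1,3] N   <
      [1,2] "song" : PP
      [2,3] "on" : N\PP
  [3,4] "dog" : S\NP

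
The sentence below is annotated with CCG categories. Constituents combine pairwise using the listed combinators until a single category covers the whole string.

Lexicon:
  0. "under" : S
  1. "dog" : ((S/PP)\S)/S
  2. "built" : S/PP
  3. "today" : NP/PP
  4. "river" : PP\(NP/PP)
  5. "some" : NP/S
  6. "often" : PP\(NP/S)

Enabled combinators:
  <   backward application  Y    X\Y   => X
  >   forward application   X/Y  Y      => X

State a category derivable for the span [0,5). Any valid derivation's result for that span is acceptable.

S/PP

[0,7] S   >
  [0,5] S/PP   <
    [0,1] "under" : S
    [1,5] (S/PP)\S   >
      [1,2] "dog" : ((S/PP)\S)/S
      [2,5] S   >
        [2,3] "built" : S/PP
        [3,5] PP   <
          [3,4] "today" : NP/PP
          [4,5] "river" : PP\(NP/PP)
  [5,7] PP   <
    [5,6] "some" : NP/S
    [6,7] "often" : PP\(NP/S)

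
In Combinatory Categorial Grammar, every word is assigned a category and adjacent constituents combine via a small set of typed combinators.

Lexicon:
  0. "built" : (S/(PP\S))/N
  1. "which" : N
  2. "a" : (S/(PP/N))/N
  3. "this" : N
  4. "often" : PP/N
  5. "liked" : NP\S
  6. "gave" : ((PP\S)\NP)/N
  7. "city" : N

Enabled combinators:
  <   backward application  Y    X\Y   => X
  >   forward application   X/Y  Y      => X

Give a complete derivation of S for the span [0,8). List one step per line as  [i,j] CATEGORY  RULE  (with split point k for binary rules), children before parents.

[0,8] S   >
  [0,2] S/(PP\S)   >
    [0,1] "built" : (S/(PP\S))/N
    [1,2] "which" : N
  [2,8] PP\S   <
    [2,6] NP   <
      [2,5] S   >
        [2,4] S/(PP/N)   >
          [2,3] "a" : (S/(PP/N))/N
          [3,4] "this" : N
        [4,5] "often" : PP/N
      [5,6] "liked" : NP\S
    [6,8] (PP\S)\NP   >
      [6,7] "gave" : ((PP\S)\NP)/N
      [7,8] "city" : N

[0,1] (S/(PP\S))/N  lex  "built"
[1,2] N  lex  "which"
[0,2] S/(PP\S)  >  k=1
[2,3] (S/(PP/N))/N  lex  "a"
[3,4] N  lex  "this"
[2,4] S/(PP/N)  >  k=3
[4,5] PP/N  lex  "often"
[2,5] S  >  k=4
[5,6] NP\S  lex  "liked"
[2,6] NP  <  k=5
[6,7] ((PP\S)\NP)/N  lex  "gave"
[7,8] N  lex  "city"
[6,8] (PP\S)\NP  >  k=7
[2,8] PP\S  <  k=6
[0,8] S  >  k=2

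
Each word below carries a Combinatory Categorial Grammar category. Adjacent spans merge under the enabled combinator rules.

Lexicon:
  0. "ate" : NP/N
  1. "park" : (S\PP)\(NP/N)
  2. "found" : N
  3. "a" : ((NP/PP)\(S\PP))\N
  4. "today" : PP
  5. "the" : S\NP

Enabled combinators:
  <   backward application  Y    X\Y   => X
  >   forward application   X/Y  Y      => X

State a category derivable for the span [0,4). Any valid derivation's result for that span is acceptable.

NP/PP

[0,6] S   <
  [0,5] NP   >
    [0,4] NP/PP   <
      [0,2] S\PP   <
        [0,1] "ate" : NP/N
        [1,2] "park" : (S\PP)\(NP/N)
      [2,4] (NP/PP)\(S\PP)   <
        [2,3] "found" : N
        [3,4] "a" : ((NP/PP)\(S\PP))\N
    [4,5] "today" : PP
  [5,6] "the" : S\NP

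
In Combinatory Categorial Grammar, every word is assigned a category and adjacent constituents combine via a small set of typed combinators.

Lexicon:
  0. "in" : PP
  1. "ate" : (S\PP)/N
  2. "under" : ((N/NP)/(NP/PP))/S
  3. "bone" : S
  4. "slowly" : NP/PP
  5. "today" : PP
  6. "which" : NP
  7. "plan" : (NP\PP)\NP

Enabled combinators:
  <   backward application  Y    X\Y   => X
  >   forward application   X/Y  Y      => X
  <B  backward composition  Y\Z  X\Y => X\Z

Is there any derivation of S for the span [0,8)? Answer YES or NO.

YES

[0,8] S   <
  [0,1] "in" : PP
  [1,8] S\PP   >
    [1,2] "ate" : (S\PP)/N
    [2,8] N   >
      [2,5] N/NP   >
        [2,4] (N/NP)/(NP/PP)   >
          [2,3] "under" : ((N/NP)/(NP/PP))/S
          [3,4] "bone" : S
        [4,5] "slowly" : NP/PP
      [5,8] NP   <
        [5,6] "today" : PP
        [6,8] NP\PP   <
          [6,7] "which" : NP
          [7,8] "plan" : (NP\PP)\NP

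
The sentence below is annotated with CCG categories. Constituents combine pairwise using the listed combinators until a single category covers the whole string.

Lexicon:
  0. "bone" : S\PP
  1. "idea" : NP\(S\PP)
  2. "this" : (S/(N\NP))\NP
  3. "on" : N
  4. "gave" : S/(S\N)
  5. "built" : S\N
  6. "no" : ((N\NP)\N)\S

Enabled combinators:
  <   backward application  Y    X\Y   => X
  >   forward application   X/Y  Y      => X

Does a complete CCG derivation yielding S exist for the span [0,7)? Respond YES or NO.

YES

[0,7] S   >
  [0,3] S/(N\NP)   <
    [0,2] NP   <
      [0,1] "bone" : S\PP
      [1,2] "idea" : NP\(S\PP)
    [2,3] "this" : (S/(N\NP))\NP
  [3,7] N\NP   <
    [3,4] "on" : N
    [4,7] (N\NP)\N   <
      [4,6] S   >
        [4,5] "gave" : S/(S\N)
        [5,6] "built" : S\N
      [6,7] "no" : ((N\NP)\N)\S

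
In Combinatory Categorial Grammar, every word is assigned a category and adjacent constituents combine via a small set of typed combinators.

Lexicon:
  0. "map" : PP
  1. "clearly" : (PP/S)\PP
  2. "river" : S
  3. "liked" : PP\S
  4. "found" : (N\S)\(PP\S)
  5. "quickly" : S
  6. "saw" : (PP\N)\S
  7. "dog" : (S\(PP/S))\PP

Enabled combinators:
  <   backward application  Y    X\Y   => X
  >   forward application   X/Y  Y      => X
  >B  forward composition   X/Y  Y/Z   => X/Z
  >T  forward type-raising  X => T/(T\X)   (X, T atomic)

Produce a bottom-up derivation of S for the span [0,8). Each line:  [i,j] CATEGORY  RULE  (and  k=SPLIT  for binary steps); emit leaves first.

[0,8] S   <
  [0,2] PP/S   <
    [0,1] "map" : PP
    [1,2] "clearly" : (PP/S)\PP
  [2,8] S\(PP/S)   <
    [2,7] PP   <
      [2,5] N   >
        [2,3] N/(N\S)   >T
          [2,3] "river" : S
        [3,5] N\S   <
          [3,4] "liked" : PP\S
          [4,5] "found" : (N\S)\(PP\S)
      [5,7] PP\N   <
        [5,6] "quickly" : S
        [6,7] "saw" : (PP\N)\S
    [7,8] "dog" : (S\(PP/S))\PP

[0,1] PP  lex  "map"
[1,2] (PP/S)\PP  lex  "clearly"
[0,2] PP/S  <  k=1
[2,3] S  lex  "river"
[2,3] N/(N\S)  >T
[3,4] PP\S  lex  "liked"
[4,5] (N\S)\(PP\S)  lex  "found"
[3,5] N\S  <  k=4
[2,5] N  >  k=3
[5,6] S  lex  "quickly"
[6,7] (PP\N)\S  lex  "saw"
[5,7] PP\N  <  k=6
[2,7] PP  <  k=5
[7,8] (S\(PP/S))\PP  lex  "dog"
[2,8] S\(PP/S)  <  k=7
[0,8] S  <  k=2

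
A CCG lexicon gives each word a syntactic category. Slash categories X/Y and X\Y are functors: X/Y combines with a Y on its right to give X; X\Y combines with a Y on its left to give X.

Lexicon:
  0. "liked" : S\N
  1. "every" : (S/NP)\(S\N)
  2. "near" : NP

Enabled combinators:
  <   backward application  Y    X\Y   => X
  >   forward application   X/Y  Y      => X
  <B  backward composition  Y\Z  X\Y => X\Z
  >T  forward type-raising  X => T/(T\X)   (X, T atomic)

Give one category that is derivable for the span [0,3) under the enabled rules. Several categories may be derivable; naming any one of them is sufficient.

[0,3] S   >
  [0,2] S/NP   <
    [0,1] "liked" : S\N
    [1,2] "every" : (S/NP)\(S\N)
  [2,3] "near" : NP

S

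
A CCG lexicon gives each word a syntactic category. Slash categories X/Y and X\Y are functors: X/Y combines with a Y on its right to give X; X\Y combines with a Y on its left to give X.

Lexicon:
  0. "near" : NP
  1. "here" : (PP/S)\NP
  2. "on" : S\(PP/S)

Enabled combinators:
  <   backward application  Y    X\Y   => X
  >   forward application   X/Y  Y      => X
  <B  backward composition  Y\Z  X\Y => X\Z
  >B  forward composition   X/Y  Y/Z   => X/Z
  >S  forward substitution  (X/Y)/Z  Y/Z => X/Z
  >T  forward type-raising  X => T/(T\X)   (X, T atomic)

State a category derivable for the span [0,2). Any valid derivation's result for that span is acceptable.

[0,3] S   <
  [0,2] PP/S   <
    [0,1] "near" : NP
    [1,2] "here" : (PP/S)\NP
  [2,3] "on" : S\(PP/S)

PP/S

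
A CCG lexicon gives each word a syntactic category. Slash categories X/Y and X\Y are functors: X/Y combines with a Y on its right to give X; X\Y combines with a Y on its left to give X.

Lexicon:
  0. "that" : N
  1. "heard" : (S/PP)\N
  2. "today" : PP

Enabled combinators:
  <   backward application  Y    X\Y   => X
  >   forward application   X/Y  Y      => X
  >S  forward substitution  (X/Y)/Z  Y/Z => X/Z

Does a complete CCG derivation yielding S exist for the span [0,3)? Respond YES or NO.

[0,3] S   >
  [0,2] S/PP   <
    [0,1] "that" : N
    [1,2] "heard" : (S/PP)\N
  [2,3] "today" : PP

YES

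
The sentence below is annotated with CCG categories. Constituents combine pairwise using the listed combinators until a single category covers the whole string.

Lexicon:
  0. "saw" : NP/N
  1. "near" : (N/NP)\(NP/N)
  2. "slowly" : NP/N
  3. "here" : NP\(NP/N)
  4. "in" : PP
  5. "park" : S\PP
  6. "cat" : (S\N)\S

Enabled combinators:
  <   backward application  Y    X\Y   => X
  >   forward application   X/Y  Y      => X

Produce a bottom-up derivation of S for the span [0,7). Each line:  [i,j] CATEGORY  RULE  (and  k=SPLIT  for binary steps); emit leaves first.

[0,1] NP/N  lex  "saw"
[1,2] (N/NP)\(NP/N)  lex  "near"
[0,2] N/NP  <  k=1
[2,3] NP/N  lex  "slowly"
[3,4] NP\(NP/N)  lex  "here"
[2,4] NP  <  k=3
[0,4] N  >  k=2
[4,5] PP  lex  "in"
[5,6] S\PP  lex  "park"
[4,6] S  <  k=5
[6,7] (S\N)\S  lex  "cat"
[4,7] S\N  <  k=6
[0,7] S  <  k=4

[0,7] S   <
  [0,4] N   >
    [0,2] N/NP   <
      [0,1] "saw" : NP/N
      [1,2] "near" : (N/NP)\(NP/N)
    [2,4] NP   <
      [2,3] "slowly" : NP/N
      [3,4] "here" : NP\(NP/N)
  [4,7] S\N   <
    [4,6] S   <
      [4,5] "in" : PP
      [5,6] "park" : S\PP
    [6,7] "cat" : (S\N)\S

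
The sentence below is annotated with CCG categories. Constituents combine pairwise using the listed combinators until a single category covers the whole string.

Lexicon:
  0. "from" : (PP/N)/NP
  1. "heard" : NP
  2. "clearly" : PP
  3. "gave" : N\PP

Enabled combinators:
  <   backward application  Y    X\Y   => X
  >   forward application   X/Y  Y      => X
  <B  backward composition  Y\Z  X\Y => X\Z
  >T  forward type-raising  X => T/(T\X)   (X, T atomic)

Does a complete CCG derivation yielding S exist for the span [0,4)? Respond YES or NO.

(PP/N)/NP NP PP N\PP
CKY chart[0,4] = {N/(N\PP), NP/(NP\PP), PP, PP/(PP\PP), S/(S\PP)}; S ∉ chart

NO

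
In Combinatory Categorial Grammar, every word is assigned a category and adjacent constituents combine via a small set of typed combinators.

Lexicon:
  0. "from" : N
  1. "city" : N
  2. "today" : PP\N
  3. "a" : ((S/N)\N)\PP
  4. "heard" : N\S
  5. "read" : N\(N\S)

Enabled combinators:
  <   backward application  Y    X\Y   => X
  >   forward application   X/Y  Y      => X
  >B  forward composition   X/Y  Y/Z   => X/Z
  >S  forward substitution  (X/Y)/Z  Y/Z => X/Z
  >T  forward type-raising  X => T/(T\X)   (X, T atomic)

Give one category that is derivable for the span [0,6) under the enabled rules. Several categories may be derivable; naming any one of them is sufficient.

S

[0,6] S   >
  [0,4] S/N   <
    [0,1] "from" : N
    [1,4] (S/N)\N   <
      [1,3] PP   >
        [1,2] PP/(PP\N)   >T
          [1,2] "city" : N
        [2,3] "today" : PP\N
      [3,4] "a" : ((S/N)\N)\PP
  [4,6] N   <
    [4,5] "heard" : N\S
    [5,6] "read" : N\(N\S)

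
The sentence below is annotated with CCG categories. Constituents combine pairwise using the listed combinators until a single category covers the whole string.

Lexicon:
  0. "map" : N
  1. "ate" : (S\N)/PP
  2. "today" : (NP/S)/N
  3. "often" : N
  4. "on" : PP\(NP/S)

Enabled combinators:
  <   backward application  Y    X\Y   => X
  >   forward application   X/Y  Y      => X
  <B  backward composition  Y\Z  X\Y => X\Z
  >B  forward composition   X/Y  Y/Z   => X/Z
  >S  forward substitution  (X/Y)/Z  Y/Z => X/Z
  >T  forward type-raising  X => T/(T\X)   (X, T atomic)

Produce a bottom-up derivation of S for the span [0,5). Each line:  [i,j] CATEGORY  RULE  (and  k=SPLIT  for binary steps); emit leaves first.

[0,1] N  lex  "map"
[0,1] S/(S\N)  >T
[1,2] (S\N)/PP  lex  "ate"
[0,2] S/PP  >B  k=1
[2,3] (NP/S)/N  lex  "today"
[3,4] N  lex  "often"
[2,4] NP/S  >  k=3
[4,5] PP\(NP/S)  lex  "on"
[2,5] PP  <  k=4
[0,5] S  >  k=2

[0,5] S   >
  [0,2] S/PP   >B
    [0,1] S/(S\N)   >T
      [0,1] "map" : N
    [1,2] "ate" : (S\N)/PP
  [2,5] PP   <
    [2,4] NP/S   >
      [2,3] "today" : (NP/S)/N
      [3,4] "often" : N
    [4,5] "on" : PP\(NP/S)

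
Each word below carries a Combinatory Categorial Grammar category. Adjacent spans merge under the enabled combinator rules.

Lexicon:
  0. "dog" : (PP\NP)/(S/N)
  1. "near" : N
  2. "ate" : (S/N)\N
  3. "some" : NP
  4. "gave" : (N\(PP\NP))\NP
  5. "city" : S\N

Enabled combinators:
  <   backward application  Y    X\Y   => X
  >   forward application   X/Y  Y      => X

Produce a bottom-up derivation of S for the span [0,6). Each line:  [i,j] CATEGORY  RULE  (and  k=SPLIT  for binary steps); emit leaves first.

[0,1] (PP\NP)/(S/N)  lex  "dog"
[1,2] N  lex  "near"
[2,3] (S/N)\N  lex  "ate"
[1,3] S/N  <  k=2
[0,3] PP\NP  >  k=1
[3,4] NP  lex  "some"
[4,5] (N\(PP\NP))\NP  lex  "gave"
[3,5] N\(PP\NP)  <  k=4
[0,5] N  <  k=3
[5,6] S\N  lex  "city"
[0,6] S  <  k=5

[0,6] S   <
  [0,5] N   <
    [0,3] PP\NP   >
      [0,1] "dog" : (PP\NP)/(S/N)
      [1,3] S/N   <
        [1,2] "near" : N
        [2,3] "ate" : (S/N)\N
    [3,5] N\(PP\NP)   <
      [3,4] "some" : NP
      [4,5] "gave" : (N\(PP\NP))\NP
  [5,6] "city" : S\N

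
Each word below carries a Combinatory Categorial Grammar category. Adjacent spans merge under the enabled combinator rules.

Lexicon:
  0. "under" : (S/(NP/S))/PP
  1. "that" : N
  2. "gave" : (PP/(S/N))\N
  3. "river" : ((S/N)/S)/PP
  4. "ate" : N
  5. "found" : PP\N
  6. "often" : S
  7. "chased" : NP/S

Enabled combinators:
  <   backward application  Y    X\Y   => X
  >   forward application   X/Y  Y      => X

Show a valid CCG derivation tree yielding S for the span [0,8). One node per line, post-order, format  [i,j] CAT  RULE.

[0,1] (S/(NP/S))/PP  lex  "under"
[1,2] N  lex  "that"
[2,3] (PP/(S/N))\N  lex  "gave"
[1,3] PP/(S/N)  <  k=2
[3,4] ((S/N)/S)/PP  lex  "river"
[4,5] N  lex  "ate"
[5,6] PP\N  lex  "found"
[4,6] PP  <  k=5
[3,6] (S/N)/S  >  k=4
[6,7] S  lex  "often"
[3,7] S/N  >  k=6
[1,7] PP  >  k=3
[0,7] S/(NP/S)  >  k=1
[7,8] NP/S  lex  "chased"
[0,8] S  >  k=7

[0,8] S   >
  [0,7] S/(NP/S)   >
    [0,1] "under" : (S/(NP/S))/PP
    [1,7] PP   >
      [1,3] PP/(S/N)   <
        [1,2] "that" : N
        [2,3] "gave" : (PP/(S/N))\N
      [3,7] S/N   >
        [3,6] (S/N)/S   >
          [3,4] "river" : ((S/N)/S)/PP
          [4,6] PP   <
            [4,5] "ate" : N
            [5,6] "found" : PP\N
        [6,7] "often" : S
  [7,8] "chased" : NP/S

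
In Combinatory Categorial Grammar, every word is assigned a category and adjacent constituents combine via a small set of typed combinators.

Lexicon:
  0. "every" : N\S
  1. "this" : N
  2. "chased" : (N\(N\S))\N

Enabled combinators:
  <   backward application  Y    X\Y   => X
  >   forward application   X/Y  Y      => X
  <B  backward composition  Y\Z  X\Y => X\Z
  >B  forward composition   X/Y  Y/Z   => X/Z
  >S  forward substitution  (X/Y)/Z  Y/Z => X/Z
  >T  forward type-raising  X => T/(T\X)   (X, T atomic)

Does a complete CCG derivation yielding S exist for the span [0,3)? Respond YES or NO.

NO

N\S N (N\(N\S))\N
CKY chart[0,3] = {N, N/(N\N), NP/(NP\N), PP/(PP\N), S/(S\N)}; S ∉ chart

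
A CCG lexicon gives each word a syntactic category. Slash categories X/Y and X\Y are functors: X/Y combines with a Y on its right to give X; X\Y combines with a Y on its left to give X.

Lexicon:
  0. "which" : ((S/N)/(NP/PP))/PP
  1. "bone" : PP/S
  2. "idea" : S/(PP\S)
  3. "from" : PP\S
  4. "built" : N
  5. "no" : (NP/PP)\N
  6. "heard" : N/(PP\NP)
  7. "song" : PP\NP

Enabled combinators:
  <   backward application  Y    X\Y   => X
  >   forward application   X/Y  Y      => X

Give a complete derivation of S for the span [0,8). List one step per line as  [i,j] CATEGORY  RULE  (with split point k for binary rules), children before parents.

[0,1] ((S/N)/(NP/PP))/PP  lex  "which"
[1,2] PP/S  lex  "bone"
[2,3] S/(PP\S)  lex  "idea"
[3,4] PP\S  lex  "from"
[2,4] S  >  k=3
[1,4] PP  >  k=2
[0,4] (S/N)/(NP/PP)  >  k=1
[4,5] N  lex  "built"
[5,6] (NP/PP)\N  lex  "no"
[4,6] NP/PP  <  k=5
[0,6] S/N  >  k=4
[6,7] N/(PP\NP)  lex  "heard"
[7,8] PP\NP  lex  "song"
[6,8] N  >  k=7
[0,8] S  >  k=6

[0,8] S   >
  [0,6] S/N   >
    [0,4] (S/N)/(NP/PP)   >
      [0,1] "which" : ((S/N)/(NP/PP))/PP
      [1,4] PP   >
        [1,2] "bone" : PP/S
        [2,4] S   >
          [2,3] "idea" : S/(PP\S)
          [3,4] "from" : PP\S
    [4,6] NP/PP   <
      [4,5] "built" : N
      [5,6] "no" : (NP/PP)\N
  [6,8] N   >
    [6,7] "heard" : N/(PP\NP)
    [7,8] "song" : PP\NP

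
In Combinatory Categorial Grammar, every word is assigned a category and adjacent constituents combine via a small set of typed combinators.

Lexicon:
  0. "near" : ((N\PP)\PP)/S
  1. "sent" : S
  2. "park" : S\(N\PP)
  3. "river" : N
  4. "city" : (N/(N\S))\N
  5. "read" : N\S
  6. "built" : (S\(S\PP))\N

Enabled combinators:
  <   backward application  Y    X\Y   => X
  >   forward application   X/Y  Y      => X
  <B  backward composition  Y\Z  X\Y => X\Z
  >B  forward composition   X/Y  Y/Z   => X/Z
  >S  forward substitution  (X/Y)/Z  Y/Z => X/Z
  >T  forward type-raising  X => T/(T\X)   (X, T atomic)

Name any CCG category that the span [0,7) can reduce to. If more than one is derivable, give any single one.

S

[0,7] S   <
  [0,3] S\PP   <B
    [0,2] (N\PP)\PP   >
      [0,1] "near" : ((N\PP)\PP)/S
      [1,2] "sent" : S
    [2,3] "park" : S\(N\PP)
  [3,7] S\(S\PP)   <
    [3,6] N   >
      [3,5] N/(N\S)   <
        [3,4] "river" : N
        [4,5] "city" : (N/(N\S))\N
      [5,6] "read" : N\S
    [6,7] "built" : (S\(S\PP))\N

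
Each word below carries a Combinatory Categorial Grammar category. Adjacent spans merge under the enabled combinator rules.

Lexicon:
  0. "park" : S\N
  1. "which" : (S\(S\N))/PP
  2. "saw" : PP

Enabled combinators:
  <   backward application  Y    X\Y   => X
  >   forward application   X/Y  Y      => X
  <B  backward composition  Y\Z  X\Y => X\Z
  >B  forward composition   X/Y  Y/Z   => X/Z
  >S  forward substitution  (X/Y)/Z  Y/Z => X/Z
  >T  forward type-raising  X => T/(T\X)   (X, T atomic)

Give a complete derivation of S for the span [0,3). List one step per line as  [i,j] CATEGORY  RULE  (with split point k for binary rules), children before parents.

[0,3] S   <
  [0,1] "park" : S\N
  [1,3] S\(S\N)   >
    [1,2] "which" : (S\(S\N))/PP
    [2,3] "saw" : PP

[0,1] S\N  lex  "park"
[1,2] (S\(S\N))/PP  lex  "which"
[2,3] PP  lex  "saw"
[1,3] S\(S\N)  >  k=2
[0,3] S  <  k=1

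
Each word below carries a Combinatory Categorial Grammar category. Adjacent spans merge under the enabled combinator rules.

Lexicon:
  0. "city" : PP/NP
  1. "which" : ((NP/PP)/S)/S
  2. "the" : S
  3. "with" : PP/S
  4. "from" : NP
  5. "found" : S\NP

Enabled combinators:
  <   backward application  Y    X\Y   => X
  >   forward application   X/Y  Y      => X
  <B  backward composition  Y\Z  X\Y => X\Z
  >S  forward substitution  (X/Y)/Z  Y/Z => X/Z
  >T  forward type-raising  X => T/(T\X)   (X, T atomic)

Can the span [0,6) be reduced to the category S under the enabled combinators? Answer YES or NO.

NO

PP/NP ((NP/PP)/S)/S S PP/S NP S\NP
CKY chart[0,6] = {N/(N\PP), NP/(NP\PP), PP, PP/(PP\PP), S/(S\PP)}; S ∉ chart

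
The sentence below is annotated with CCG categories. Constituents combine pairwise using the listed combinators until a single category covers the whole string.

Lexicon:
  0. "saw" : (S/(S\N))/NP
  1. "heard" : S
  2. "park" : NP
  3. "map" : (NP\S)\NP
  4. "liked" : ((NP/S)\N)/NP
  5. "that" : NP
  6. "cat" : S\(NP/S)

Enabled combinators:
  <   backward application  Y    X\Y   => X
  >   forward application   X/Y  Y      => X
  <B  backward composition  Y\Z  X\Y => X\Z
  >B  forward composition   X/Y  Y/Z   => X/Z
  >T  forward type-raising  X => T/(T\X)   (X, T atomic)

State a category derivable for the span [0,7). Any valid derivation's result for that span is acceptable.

S

[0,7] S   >
  [0,4] S/(S\N)   >
    [0,1] "saw" : (S/(S\N))/NP
    [1,4] NP   >
      [1,2] NP/(NP\S)   >T
        [1,2] "heard" : S
      [2,4] NP\S   <
        [2,3] "park" : NP
        [3,4] "map" : (NP\S)\NP
  [4,7] S\N   <B
    [4,6] (NP/S)\N   >
      [4,5] "liked" : ((NP/S)\N)/NP
      [5,6] "that" : NP
    [6,7] "cat" : S\(NP/S)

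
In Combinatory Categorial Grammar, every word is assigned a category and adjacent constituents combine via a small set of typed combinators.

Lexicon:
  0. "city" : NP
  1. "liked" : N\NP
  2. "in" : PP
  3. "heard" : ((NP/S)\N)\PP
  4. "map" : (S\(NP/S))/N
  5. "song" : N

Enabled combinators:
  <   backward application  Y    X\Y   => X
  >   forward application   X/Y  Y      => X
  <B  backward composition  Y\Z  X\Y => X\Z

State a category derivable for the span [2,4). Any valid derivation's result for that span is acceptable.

(NP/S)\N

[0,6] S   <
  [0,2] N   <
    [0,1] "city" : NP
    [1,2] "liked" : N\NP
  [2,6] S\N   <B
    [2,4] (NP/S)\N   <
      [2,3] "in" : PP
      [3,4] "heard" : ((NP/S)\N)\PP
    [4,6] S\(NP/S)   >
      [4,5] "map" : (S\(NP/S))/N
      [5,6] "song" : N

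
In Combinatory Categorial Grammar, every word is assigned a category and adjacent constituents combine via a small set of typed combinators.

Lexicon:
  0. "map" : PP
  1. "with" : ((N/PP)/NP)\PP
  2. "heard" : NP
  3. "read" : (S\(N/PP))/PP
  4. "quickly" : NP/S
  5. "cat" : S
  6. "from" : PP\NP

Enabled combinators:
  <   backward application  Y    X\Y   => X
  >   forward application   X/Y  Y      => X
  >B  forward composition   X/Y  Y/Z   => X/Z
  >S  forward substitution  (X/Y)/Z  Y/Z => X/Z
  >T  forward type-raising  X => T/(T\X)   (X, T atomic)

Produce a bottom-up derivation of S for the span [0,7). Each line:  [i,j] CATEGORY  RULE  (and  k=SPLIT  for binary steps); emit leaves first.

[0,1] PP  lex  "map"
[1,2] ((N/PP)/NP)\PP  lex  "with"
[0,2] (N/PP)/NP  <  k=1
[2,3] NP  lex  "heard"
[0,3] N/PP  >  k=2
[3,4] (S\(N/PP))/PP  lex  "read"
[4,5] NP/S  lex  "quickly"
[5,6] S  lex  "cat"
[4,6] NP  >  k=5
[6,7] PP\NP  lex  "from"
[4,7] PP  <  k=6
[3,7] S\(N/PP)  >  k=4
[0,7] S  <  k=3

[0,7] S   <
  [0,3] N/PP   >
    [0,2] (N/PP)/NP   <
      [0,1] "map" : PP
      [1,2] "with" : ((N/PP)/NP)\PP
    [2,3] "heard" : NP
  [3,7] S\(N/PP)   >
    [3,4] "read" : (S\(N/PP))/PP
    [4,7] PP   <
      [4,6] NP   >
        [4,5] "quickly" : NP/S
        [5,6] "cat" : S
      [6,7] "from" : PP\NP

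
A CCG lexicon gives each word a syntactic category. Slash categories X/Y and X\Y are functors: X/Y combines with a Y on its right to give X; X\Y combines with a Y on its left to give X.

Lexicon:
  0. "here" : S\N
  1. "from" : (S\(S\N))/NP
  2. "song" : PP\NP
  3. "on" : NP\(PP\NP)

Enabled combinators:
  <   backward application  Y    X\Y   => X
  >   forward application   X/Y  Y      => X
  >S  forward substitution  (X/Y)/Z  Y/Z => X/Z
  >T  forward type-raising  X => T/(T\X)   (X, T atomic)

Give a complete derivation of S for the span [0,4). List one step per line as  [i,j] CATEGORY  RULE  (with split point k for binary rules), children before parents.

[0,4] S   <
  [0,1] "here" : S\N
  [1,4] S\(S\N)   >
    [1,2] "from" : (S\(S\N))/NP
    [2,4] NP   <
      [2,3] "song" : PP\NP
      [3,4] "on" : NP\(PP\NP)

[0,1] S\N  lex  "here"
[1,2] (S\(S\N))/NP  lex  "from"
[2,3] PP\NP  lex  "song"
[3,4] NP\(PP\NP)  lex  "on"
[2,4] NP  <  k=3
[1,4] S\(S\N)  >  k=2
[0,4] S  <  k=1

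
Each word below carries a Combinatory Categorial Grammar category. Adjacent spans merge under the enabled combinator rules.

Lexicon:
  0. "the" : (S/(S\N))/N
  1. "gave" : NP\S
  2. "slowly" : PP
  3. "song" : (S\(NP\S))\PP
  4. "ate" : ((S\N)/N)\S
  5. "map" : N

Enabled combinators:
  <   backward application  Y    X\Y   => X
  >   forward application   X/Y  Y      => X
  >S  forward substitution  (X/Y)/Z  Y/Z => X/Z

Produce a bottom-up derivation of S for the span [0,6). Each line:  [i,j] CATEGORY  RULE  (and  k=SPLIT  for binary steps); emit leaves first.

[0,6] S   >
  [0,5] S/N   >S
    [0,1] "the" : (S/(S\N))/N
    [1,5] (S\N)/N   <
      [1,4] S   <
        [1,2] "gave" : NP\S
        [2,4] S\(NP\S)   <
          [2,3] "slowly" : PP
          [3,4] "song" : (S\(NP\S))\PP
      [4,5] "ate" : ((S\N)/N)\S
  [5,6] "map" : N

[0,1] (S/(S\N))/N  lex  "the"
[1,2] NP\S  lex  "gave"
[2,3] PP  lex  "slowly"
[3,4] (S\(NP\S))\PP  lex  "song"
[2,4] S\(NP\S)  <  k=3
[1,4] S  <  k=2
[4,5] ((S\N)/N)\S  lex  "ate"
[1,5] (S\N)/N  <  k=4
[0,5] S/N  >S  k=1
[5,6] N  lex  "map"
[0,6] S  >  k=5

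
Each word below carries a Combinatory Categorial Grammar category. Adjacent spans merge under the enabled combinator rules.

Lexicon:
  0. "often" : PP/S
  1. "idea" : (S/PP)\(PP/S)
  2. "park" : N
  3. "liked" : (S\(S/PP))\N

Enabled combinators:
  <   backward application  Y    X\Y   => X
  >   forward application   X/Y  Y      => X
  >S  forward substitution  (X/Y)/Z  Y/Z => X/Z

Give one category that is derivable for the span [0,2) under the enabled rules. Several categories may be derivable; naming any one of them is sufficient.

[0,4] S   <
  [0,2] S/PP   <
    [0,1] "often" : PP/S
    [1,2] "idea" : (S/PP)\(PP/S)
  [2,4] S\(S/PP)   <
    [2,3] "park" : N
    [3,4] "liked" : (S\(S/PP))\N

S/PP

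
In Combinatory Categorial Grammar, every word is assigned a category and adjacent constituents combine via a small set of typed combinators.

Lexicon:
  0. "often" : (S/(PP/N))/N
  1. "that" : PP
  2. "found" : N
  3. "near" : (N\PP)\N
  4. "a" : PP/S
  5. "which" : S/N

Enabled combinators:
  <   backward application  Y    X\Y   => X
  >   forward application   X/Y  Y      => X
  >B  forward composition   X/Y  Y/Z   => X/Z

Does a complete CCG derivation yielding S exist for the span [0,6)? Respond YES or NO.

[0,6] S   >
  [0,4] S/(PP/N)   >
    [0,1] "often" : (S/(PP/N))/N
    [1,4] N   <
      [1,2] "that" : PP
      [2,4] N\PP   <
        [2,3] "found" : N
        [3,4] "near" : (N\PP)\N
  [4,6] PP/N   >B
    [4,5] "a" : PP/S
    [5,6] "which" : S/N

YES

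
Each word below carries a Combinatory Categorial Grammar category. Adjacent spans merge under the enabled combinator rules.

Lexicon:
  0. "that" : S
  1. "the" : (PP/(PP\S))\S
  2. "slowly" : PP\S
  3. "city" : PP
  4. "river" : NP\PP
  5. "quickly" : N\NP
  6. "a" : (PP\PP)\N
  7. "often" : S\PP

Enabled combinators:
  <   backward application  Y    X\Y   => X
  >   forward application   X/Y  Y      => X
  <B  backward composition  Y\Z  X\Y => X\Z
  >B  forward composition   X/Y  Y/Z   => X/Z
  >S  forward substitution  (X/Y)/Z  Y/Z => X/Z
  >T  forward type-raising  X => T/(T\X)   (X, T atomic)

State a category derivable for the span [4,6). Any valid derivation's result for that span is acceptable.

N\PP

[0,8] S   <
  [0,3] PP   >
    [0,2] PP/(PP\S)   <
      [0,1] "that" : S
      [1,2] "the" : (PP/(PP\S))\S
    [2,3] "slowly" : PP\S
  [3,8] S\PP   <B
    [3,7] PP\PP   <
      [3,6] N   >
        [3,4] N/(N\PP)   >T
          [3,4] "city" : PP
        [4,6] N\PP   <B
          [4,5] "river" : NP\PP
          [5,6] "quickly" : N\NP
      [6,7] "a" : (PP\PP)\N
    [7,8] "often" : S\PP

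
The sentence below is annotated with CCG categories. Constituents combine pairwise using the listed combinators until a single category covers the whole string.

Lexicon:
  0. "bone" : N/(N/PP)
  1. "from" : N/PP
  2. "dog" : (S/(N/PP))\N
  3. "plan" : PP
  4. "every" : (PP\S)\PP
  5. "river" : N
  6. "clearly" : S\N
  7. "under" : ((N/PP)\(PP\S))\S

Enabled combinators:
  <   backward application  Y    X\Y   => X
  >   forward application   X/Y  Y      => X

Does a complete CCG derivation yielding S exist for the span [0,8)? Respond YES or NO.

[0,8] S   >
  [0,3] S/(N/PP)   <
    [0,2] N   >
      [0,1] "bone" : N/(N/PP)
      [1,2] "from" : N/PP
    [2,3] "dog" : (S/(N/PP))\N
  [3,8] N/PP   <
    [3,5] PP\S   <
      [3,4] "plan" : PP
      [4,5] "every" : (PP\S)\PP
    [5,8] (N/PP)\(PP\S)   <
      [5,7] S   <
        [5,6] "river" : N
        [6,7] "clearly" : S\N
      [7,8] "under" : ((N/PP)\(PP\S))\S

YES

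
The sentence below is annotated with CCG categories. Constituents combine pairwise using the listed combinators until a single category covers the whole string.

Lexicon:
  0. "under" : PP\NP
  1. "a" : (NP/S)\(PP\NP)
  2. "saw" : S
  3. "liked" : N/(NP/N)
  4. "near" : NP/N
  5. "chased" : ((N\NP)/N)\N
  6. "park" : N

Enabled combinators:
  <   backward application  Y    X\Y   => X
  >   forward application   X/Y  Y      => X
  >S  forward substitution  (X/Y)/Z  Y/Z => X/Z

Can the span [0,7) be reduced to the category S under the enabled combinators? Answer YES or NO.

PP\NP (NP/S)\(PP\NP) S N/(NP/N) NP/N ((N\NP)/N)\N N
CKY chart[0,7] = {N}; S ∉ chart

NO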